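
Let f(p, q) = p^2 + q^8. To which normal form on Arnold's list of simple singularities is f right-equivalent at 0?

A_7

The Hessian of f at 0 is [[2, 0], [0, 0]] with rank 1, so corank 1. A Groebner basis of the Jacobian ideal J(f) in C{p,q} is {q^7, p}; counting standard monomials gives mu = 7. Corank 1: A-series; mu = 7 gives A_7.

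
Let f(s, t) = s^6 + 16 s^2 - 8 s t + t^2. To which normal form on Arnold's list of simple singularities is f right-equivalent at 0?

A_5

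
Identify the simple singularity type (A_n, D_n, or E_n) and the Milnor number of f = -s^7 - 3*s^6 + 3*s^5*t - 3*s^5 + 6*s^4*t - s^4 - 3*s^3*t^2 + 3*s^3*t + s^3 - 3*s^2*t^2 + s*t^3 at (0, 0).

The Hessian of f at 0 has rank 0. Corank 2; j^3 = s^3 is a perfect cube, so E-series; the 4-jet and mu = 7 give E_7.

Type E_{7}, Milnor number mu = 7.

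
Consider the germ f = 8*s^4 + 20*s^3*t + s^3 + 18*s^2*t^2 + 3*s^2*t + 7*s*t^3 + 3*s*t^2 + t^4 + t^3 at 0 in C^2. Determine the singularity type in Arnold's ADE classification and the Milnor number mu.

Type E_{7}, Milnor number mu = 7.

The Hessian of f at 0 is [[0, 0], [0, 0]] with rank 0, so corank 2. A Groebner basis of the Jacobian ideal J(f) in C{s,t} is {3*s^2/4 + 3*s*t/2 + t^4 - t^3/4 + 3*t^2/4, s^3 + 9*s^2/4 + 9*s*t/2 + t^3/4 + 9*t^2/4, s^2*t - 7*s^2/4 - 7*s*t/2 - 5*t^3/12 - 7*t^2/4, s^2 + s*t^2 + 2*s*t + 2*t^3/3 + t^2}; counting standard monomials gives mu = 7. Corank 2; j^3 = (s + t)^3 is a perfect cube, so E-series; the 4-jet and mu = 7 give E_7.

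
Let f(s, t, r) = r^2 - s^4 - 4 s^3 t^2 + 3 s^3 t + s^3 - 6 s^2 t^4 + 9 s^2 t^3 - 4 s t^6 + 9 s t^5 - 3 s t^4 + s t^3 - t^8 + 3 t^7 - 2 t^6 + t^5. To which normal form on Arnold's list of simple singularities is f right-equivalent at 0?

E_7

The Hessian of f at 0 is [[0, 0, 0], [0, 0, 0], [0, 0, 2]] with rank 1, so corank 2. A Groebner basis of the Jacobian ideal J(f) in C{s,t,r} is {-s^2/2 + t^4 - t^3/6, s^3, s^2*t + s^2/6 + t^3/18, 5*s^2/6 + s*t^2 + 5*t^3/18, r}; counting standard monomials gives mu = 7. Corank 2; j^3 = s^3 is a perfect cube, so E-series; the 4-jet and mu = 7 give E_7.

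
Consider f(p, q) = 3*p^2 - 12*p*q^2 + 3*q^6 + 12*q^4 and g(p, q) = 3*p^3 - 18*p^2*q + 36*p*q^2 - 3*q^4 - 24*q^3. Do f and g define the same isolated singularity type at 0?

The Hessian of f at 0 has rank 1. Corank 1: A-series; mu = 5 gives A_5. The Hessian of g at 0 has rank 0. Corank 2; j^3 = 3*(p - 2*q)^3 is a perfect cube, so E-series; the 4-jet and mu = 6 give E_6. f is A_5 but g is E_6, hence not right-equivalent.

No.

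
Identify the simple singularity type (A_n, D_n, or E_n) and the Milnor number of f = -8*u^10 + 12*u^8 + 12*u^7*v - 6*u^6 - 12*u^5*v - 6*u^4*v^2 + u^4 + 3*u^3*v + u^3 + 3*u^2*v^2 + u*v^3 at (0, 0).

Type E7, Milnor number mu = 7.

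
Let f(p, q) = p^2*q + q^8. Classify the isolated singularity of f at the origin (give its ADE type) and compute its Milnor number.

The Hessian of f at 0 has rank 0. Corank 2; j^3 = p^2*q has shape L^2 M (L != M), so D-series; mu = 9 gives D_9.

Type D_9, Milnor number mu = 9.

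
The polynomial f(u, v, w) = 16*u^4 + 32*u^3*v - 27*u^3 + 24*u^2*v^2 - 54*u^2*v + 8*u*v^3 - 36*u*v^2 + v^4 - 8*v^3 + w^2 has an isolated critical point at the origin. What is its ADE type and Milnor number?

Type E_6, Milnor number mu = 6.

The Hessian of f at 0 has rank 1. Corank 2; j^3 = -(3*u + 2*v)^3 is a perfect cube, so E-series; the 4-jet and mu = 6 give E_6.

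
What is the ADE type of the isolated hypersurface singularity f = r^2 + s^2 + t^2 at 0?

A1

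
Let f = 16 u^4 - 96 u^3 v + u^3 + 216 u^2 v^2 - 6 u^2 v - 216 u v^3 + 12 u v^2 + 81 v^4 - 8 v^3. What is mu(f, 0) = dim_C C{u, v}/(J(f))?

The Hessian of f at 0 has rank 0. Corank 2; j^3 = (u - 2*v)^3 is a perfect cube, so E-series; the 4-jet and mu = 6 give E_6.

6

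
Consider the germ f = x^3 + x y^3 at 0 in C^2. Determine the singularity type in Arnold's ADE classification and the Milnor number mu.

The Hessian of f at 0 has rank 0. Corank 2; j^3 = x^3 is a perfect cube, so E-series; the 4-jet and mu = 7 give E_7.

Type E7, Milnor number mu = 7.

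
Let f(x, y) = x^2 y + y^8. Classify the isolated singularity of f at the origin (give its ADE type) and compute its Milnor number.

Type D9, Milnor number mu = 9.

The Hessian of f at 0 has rank 0. Corank 2; j^3 = x^2*y has shape L^2 M (L != M), so D-series; mu = 9 gives D_9.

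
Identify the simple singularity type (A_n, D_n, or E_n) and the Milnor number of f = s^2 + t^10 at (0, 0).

Type A_{9}, Milnor number mu = 9.

The Hessian of f at 0 is [[2, 0], [0, 0]] with rank 1, so corank 1. A Groebner basis of the Jacobian ideal J(f) in C{s,t} is {t^9, s}; counting standard monomials gives mu = 9. Corank 1: A-series; mu = 9 gives A_9.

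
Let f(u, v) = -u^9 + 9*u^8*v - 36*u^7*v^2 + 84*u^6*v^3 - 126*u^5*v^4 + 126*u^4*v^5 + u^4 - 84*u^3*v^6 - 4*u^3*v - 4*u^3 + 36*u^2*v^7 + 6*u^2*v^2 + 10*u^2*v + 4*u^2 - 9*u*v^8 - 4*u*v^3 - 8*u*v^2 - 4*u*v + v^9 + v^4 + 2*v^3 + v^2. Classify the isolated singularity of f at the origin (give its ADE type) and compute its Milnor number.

Type A_{8}, Milnor number mu = 8.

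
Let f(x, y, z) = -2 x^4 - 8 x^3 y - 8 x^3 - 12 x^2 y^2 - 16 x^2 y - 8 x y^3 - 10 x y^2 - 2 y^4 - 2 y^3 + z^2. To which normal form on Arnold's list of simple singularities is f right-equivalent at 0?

D_5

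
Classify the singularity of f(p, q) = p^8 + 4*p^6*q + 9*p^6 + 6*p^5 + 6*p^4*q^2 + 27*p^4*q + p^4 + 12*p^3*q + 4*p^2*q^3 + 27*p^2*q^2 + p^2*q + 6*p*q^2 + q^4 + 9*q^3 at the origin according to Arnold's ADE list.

The Hessian of f at 0 is [[0, 0], [0, 0]] with rank 0, so corank 2. A Groebner basis of the Jacobian ideal J(f) in C{p,q} is {p*q^2 - p*q/9 - q^2/3, p*q/27 + q^3 + q^2/9, p^2 + 158*p*q/27 + 77*q^2/9}; counting standard monomials gives mu = 5. Corank 2; j^3 = q*(p + 3*q)^2 has shape L^2 M (L != M), so D-series; mu = 5 gives D_5.

D_{5}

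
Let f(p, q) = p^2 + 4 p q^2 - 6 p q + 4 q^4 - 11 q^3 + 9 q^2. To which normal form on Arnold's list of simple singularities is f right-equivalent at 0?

A2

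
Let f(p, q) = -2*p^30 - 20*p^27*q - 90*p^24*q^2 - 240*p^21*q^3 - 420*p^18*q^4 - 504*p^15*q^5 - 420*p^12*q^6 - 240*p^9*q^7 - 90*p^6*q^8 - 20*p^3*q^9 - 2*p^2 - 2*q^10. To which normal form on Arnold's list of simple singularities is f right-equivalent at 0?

A9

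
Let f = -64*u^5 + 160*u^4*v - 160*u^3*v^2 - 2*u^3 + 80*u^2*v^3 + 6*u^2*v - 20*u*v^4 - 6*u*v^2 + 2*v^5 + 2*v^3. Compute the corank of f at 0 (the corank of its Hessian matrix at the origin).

2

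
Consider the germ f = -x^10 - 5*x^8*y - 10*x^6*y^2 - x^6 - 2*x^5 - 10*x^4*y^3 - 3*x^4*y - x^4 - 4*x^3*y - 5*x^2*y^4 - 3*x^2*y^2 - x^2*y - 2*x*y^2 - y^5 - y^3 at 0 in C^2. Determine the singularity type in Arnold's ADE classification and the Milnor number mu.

Type D_{6}, Milnor number mu = 6.

The Hessian of f at 0 has rank 0. Corank 2; j^3 = -y*(x + y)^2 has shape L^2 M (L != M), so D-series; mu = 6 gives D_6.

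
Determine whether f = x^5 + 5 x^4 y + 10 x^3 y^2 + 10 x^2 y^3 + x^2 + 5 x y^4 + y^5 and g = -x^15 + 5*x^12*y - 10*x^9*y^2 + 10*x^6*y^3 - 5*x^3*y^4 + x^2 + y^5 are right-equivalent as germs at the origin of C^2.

The Hessian of f at 0 has rank 1. Corank 1: A-series; mu = 4 gives A_4. The Hessian of g at 0 has rank 1. Corank 1: A-series; mu = 4 gives A_4. Both have type A_4, hence right-equivalent.

Yes.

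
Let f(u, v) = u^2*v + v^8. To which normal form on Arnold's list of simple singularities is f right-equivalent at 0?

D_{9}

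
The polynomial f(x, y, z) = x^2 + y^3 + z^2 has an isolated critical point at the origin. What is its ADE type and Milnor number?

The Hessian of f at 0 has rank 2. Corank 1: A-series; mu = 2 gives A_2.

Type A_2, Milnor number mu = 2.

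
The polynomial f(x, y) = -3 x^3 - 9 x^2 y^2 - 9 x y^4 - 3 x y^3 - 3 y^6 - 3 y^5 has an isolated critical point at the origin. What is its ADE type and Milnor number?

Type E_{7}, Milnor number mu = 7.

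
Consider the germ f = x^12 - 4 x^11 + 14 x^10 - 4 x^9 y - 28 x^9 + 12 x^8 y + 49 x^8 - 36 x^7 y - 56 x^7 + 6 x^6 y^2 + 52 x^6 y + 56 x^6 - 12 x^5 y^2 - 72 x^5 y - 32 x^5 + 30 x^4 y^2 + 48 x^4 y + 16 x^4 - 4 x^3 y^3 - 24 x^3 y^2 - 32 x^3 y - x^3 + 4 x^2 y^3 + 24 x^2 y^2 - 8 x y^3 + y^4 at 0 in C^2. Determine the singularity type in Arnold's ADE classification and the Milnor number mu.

Type E_6, Milnor number mu = 6.

The Hessian of f at 0 is [[0, 0], [0, 0]] with rank 0, so corank 2. A Groebner basis of the Jacobian ideal J(f) in C{x,y} is {y^4, x*y^2 - y^3/6, x^2}; counting standard monomials gives mu = 6. Corank 2; j^3 = -x^3 is a perfect cube, so E-series; the 4-jet and mu = 6 give E_6.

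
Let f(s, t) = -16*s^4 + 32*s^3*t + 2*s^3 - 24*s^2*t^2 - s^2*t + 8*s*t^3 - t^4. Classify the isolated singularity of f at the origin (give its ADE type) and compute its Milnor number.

Type D_5, Milnor number mu = 5.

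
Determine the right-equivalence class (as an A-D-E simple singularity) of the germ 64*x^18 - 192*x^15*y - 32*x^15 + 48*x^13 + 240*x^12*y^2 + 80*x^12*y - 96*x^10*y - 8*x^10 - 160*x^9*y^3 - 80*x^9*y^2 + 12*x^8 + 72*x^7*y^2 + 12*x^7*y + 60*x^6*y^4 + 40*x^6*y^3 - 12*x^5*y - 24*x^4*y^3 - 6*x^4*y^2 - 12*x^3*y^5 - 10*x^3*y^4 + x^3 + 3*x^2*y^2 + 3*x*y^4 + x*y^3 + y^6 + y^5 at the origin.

E7

The Hessian of f at 0 has rank 0. Corank 2; j^3 = x^3 is a perfect cube, so E-series; the 4-jet and mu = 7 give E_7.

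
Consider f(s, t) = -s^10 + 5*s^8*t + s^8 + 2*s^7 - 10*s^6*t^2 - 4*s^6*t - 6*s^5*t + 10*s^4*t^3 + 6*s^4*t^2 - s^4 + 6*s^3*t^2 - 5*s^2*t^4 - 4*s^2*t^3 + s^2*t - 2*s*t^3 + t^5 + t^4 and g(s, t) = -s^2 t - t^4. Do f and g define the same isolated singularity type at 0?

Yes.

The Hessian of f at 0 has rank 0. Corank 2; j^3 = s^2*t has shape L^2 M (L != M), so D-series; mu = 5 gives D_5. The Hessian of g at 0 has rank 0. Corank 2; j^3 = -s^2*t has shape L^2 M (L != M), so D-series; mu = 5 gives D_5. Both have type D_5, hence right-equivalent.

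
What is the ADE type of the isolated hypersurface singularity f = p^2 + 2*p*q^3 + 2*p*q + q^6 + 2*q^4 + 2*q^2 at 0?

A_1

The Hessian of f at 0 is [[2, 2], [2, 4]] with rank 2, so corank 0. A Groebner basis of the Jacobian ideal J(f) in C{p,q} is {p, q}; counting standard monomials gives mu = 1. Corank 0: nondegenerate Morse point, so A_1.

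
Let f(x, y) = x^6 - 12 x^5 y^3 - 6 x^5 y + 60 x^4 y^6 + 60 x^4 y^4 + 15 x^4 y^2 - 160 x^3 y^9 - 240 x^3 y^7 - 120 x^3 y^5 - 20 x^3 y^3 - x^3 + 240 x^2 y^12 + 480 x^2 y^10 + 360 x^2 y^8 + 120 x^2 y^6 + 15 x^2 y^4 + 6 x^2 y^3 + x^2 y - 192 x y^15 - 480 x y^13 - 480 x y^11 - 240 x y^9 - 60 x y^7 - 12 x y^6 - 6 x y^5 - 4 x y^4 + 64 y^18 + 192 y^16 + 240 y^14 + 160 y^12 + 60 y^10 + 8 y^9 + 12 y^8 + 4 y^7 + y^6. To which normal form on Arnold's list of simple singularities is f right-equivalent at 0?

D_{7}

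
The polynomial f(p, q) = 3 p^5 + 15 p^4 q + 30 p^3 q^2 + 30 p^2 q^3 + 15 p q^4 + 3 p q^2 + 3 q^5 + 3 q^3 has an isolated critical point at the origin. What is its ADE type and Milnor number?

The Hessian of f at 0 has rank 0. Corank 2; j^3 = 3*q^2*(p + q) has shape L^2 M (L != M), so D-series; mu = 6 gives D_6.

Type D_6, Milnor number mu = 6.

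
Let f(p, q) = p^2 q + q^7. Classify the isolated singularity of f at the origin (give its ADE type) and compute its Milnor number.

Type D8, Milnor number mu = 8.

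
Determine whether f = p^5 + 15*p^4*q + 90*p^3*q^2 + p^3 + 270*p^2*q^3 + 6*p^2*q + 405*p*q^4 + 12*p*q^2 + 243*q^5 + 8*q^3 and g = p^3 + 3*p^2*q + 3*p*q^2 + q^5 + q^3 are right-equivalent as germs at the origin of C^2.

Yes.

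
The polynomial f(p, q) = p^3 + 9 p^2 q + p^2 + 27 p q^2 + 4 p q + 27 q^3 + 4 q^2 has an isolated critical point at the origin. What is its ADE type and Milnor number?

The Hessian of f at 0 is [[2, 4], [4, 8]] with rank 1, so corank 1. A Groebner basis of the Jacobian ideal J(f) in C{p,q} is {q^2, p + 2*q}; counting standard monomials gives mu = 2. Corank 1: A-series; mu = 2 gives A_2.

Type A_2, Milnor number mu = 2.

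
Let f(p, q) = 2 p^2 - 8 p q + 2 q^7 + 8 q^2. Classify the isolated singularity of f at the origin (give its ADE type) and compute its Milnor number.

Type A_6, Milnor number mu = 6.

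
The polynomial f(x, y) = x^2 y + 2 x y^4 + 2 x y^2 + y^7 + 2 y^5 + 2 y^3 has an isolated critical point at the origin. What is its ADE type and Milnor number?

The Hessian of f at 0 has rank 0. Corank 2; j^3 = y*(x^2 + 2*x*y + 2*y^2) splits into three distinct lines over C (the quadratic factor has nonzero discriminant), so D_4.

Type D_4, Milnor number mu = 4.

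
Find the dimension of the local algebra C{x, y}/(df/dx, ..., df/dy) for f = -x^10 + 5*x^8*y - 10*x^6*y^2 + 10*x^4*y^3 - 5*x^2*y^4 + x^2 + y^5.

4

The Hessian of f at 0 has rank 1. Corank 1: A-series; mu = 4 gives A_4.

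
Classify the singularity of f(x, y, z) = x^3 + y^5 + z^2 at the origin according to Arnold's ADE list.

E8

The Hessian of f at 0 is [[0, 0, 0], [0, 0, 0], [0, 0, 2]] with rank 1, so corank 2. A Groebner basis of the Jacobian ideal J(f) in C{x,y,z} is {y^4, x^2, z}; counting standard monomials gives mu = 8. Corank 2; j^3 = x^3 is a perfect cube, so E-series; the 5-jet and mu = 8 give E_8.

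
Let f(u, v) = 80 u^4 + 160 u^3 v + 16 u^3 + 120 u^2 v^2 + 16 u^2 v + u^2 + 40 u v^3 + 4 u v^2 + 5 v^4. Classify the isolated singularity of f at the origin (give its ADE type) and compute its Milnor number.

The Hessian of f at 0 is [[2, 0], [0, 0]] with rank 1, so corank 1. A Groebner basis of the Jacobian ideal J(f) in C{u,v} is {u^2, u*v, u/2 + v^2}; counting standard monomials gives mu = 3. Corank 1: A-series; mu = 3 gives A_3.

Type A_3, Milnor number mu = 3.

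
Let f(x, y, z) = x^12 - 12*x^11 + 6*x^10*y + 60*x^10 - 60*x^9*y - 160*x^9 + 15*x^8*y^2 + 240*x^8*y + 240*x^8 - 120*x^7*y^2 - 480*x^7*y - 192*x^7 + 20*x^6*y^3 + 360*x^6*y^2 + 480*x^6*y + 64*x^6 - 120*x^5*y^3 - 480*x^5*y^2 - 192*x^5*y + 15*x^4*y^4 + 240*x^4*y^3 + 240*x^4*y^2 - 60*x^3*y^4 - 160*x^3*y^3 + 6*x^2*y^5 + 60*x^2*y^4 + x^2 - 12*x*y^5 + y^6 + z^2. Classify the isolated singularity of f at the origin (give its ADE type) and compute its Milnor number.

The Hessian of f at 0 has rank 2. Corank 1: A-series; mu = 5 gives A_5.

Type A_{5}, Milnor number mu = 5.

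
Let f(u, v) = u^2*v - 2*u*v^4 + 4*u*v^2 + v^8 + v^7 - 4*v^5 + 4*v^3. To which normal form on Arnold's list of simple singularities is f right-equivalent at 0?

D_9

The Hessian of f at 0 is [[0, 0], [0, 0]] with rank 0, so corank 2. A Groebner basis of the Jacobian ideal J(f) in C{u,v} is {u^2*v^2 + 32*u^2*v + 4*u^2 + 128*u*v^2 + 12*u*v + 128*v^3 + 8*v^2, -8*u^2*v - u^2 + u*v^3 - 32*u*v^2 - 2*u*v - 32*v^3, -u*v + v^4 - 2*v^2, u^3 + 6*u^2*v + 12*u*v^2 + 8*v^3}; counting standard monomials gives mu = 9. Corank 2; j^3 = v*(u + 2*v)^2 has shape L^2 M (L != M), so D-series; mu = 9 gives D_9.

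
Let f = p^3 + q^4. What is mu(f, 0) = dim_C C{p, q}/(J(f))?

6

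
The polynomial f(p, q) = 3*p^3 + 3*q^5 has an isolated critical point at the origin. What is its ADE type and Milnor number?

Type E8, Milnor number mu = 8.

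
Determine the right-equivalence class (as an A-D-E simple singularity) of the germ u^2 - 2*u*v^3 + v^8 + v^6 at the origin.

A_{7}

The Hessian of f at 0 has rank 1. Corank 1: A-series; mu = 7 gives A_7.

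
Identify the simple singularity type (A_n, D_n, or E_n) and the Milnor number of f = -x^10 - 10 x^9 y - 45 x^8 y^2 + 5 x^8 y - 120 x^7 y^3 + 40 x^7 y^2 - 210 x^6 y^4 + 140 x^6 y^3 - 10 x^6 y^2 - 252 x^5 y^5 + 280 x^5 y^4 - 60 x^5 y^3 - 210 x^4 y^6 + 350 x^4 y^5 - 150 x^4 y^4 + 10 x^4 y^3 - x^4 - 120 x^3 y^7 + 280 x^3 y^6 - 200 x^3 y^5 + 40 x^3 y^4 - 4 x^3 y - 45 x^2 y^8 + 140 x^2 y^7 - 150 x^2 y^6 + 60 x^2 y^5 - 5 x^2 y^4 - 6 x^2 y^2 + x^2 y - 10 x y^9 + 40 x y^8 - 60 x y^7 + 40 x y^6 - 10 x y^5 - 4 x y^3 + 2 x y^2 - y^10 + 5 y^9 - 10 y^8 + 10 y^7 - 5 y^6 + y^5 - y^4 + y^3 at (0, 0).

Type D6, Milnor number mu = 6.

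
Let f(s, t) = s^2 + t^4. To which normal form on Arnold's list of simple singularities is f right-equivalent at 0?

A_3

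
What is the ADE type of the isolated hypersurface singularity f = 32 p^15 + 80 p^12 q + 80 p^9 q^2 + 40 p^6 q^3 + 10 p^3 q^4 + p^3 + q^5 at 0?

E_{8}

The Hessian of f at 0 has rank 0. Corank 2; j^3 = p^3 is a perfect cube, so E-series; the 5-jet and mu = 8 give E_8.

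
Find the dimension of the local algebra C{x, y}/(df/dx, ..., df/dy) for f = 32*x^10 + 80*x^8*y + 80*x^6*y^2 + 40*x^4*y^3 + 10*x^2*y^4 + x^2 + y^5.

4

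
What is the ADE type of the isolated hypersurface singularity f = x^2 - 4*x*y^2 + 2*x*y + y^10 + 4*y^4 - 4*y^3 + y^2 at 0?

A_{9}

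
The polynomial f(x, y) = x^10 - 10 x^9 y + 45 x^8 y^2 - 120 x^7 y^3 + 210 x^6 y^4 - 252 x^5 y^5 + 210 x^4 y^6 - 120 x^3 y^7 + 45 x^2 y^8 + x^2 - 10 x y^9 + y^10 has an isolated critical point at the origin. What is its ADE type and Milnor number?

Type A9, Milnor number mu = 9.

The Hessian of f at 0 is [[2, 0], [0, 0]] with rank 1, so corank 1. A Groebner basis of the Jacobian ideal J(f) in C{x,y} is {y^9, x}; counting standard monomials gives mu = 9. Corank 1: A-series; mu = 9 gives A_9.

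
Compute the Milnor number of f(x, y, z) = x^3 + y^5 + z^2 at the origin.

8

The Hessian of f at 0 is [[0, 0, 0], [0, 0, 0], [0, 0, 2]] with rank 1, so corank 2. A Groebner basis of the Jacobian ideal J(f) in C{x,y,z} is {y^4, x^2, z}; counting standard monomials gives mu = 8. Corank 2; j^3 = x^3 is a perfect cube, so E-series; the 5-jet and mu = 8 give E_8.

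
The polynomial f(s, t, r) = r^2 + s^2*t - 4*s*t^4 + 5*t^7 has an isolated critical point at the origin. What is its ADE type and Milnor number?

Type D_8, Milnor number mu = 8.

The Hessian of f at 0 is [[0, 0, 0], [0, 0, 0], [0, 0, 2]] with rank 1, so corank 2. A Groebner basis of the Jacobian ideal J(f) in C{s,t,r} is {2*s^2/3 + s*t^3, -s*t/2 + t^4, s^3, s^2*t, r}; counting standard monomials gives mu = 8. Corank 2; j^3 = s^2*t has shape L^2 M (L != M), so D-series; mu = 8 gives D_8.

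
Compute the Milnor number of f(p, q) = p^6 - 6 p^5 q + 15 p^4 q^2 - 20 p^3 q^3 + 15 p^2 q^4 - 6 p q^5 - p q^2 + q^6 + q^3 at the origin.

7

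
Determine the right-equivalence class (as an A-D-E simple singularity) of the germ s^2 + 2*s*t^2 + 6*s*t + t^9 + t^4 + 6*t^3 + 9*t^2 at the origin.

The Hessian of f at 0 has rank 1. Corank 1: A-series; mu = 8 gives A_8.

A8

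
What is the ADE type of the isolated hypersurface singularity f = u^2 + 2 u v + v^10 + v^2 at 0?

The Hessian of f at 0 is [[2, 2], [2, 2]] with rank 1, so corank 1. A Groebner basis of the Jacobian ideal J(f) in C{u,v} is {v^9, u + v}; counting standard monomials gives mu = 9. Corank 1: A-series; mu = 9 gives A_9.

A_{9}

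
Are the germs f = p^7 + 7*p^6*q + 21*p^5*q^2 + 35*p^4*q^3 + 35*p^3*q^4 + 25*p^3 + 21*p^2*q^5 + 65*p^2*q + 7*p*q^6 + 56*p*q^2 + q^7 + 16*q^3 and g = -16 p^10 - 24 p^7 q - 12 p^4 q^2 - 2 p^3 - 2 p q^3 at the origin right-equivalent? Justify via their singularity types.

The Hessian of f at 0 has rank 0. Corank 2; j^3 = (p + q)*(5*p + 4*q)^2 has shape L^2 M (L != M), so D-series; mu = 8 gives D_8. The Hessian of g at 0 has rank 0. Corank 2; j^3 = -2*p^3 is a perfect cube, so E-series; the 4-jet and mu = 7 give E_7. f is D_8 but g is E_7, hence not right-equivalent.

No.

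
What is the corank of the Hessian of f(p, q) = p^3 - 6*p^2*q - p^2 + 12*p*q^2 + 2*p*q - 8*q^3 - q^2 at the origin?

1

Hessian at 0 has rank 1.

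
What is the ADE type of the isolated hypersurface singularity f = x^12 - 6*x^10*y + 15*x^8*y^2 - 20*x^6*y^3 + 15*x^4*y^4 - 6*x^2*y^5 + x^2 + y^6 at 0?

A_5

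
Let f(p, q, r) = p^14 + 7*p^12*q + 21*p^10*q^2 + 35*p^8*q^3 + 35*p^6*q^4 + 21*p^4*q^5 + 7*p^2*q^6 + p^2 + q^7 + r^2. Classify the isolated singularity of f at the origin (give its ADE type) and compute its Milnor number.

Type A_6, Milnor number mu = 6.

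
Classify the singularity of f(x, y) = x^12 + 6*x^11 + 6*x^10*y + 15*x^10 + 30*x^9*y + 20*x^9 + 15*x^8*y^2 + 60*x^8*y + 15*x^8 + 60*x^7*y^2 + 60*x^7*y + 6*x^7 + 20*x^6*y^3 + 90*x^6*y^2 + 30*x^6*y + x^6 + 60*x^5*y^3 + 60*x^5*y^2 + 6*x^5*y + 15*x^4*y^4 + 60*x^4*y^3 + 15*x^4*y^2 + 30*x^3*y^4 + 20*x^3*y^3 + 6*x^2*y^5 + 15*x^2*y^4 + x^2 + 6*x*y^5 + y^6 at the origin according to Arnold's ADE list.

The Hessian of f at 0 has rank 1. Corank 1: A-series; mu = 5 gives A_5.

A_5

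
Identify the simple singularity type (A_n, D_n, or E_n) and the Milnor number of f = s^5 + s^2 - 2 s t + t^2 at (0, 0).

Type A4, Milnor number mu = 4.

The Hessian of f at 0 has rank 1. Corank 1: A-series; mu = 4 gives A_4.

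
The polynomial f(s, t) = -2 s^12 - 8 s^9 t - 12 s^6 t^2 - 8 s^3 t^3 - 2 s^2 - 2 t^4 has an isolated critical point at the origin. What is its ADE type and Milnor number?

Type A_{3}, Milnor number mu = 3.

The Hessian of f at 0 has rank 1. Corank 1: A-series; mu = 3 gives A_3.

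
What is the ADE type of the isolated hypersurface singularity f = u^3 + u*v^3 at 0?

E7

The Hessian of f at 0 has rank 0. Corank 2; j^3 = u^3 is a perfect cube, so E-series; the 4-jet and mu = 7 give E_7.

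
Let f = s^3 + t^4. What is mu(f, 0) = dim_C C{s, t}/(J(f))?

The Hessian of f at 0 has rank 0. Corank 2; j^3 = s^3 is a perfect cube, so E-series; the 4-jet and mu = 6 give E_6.

6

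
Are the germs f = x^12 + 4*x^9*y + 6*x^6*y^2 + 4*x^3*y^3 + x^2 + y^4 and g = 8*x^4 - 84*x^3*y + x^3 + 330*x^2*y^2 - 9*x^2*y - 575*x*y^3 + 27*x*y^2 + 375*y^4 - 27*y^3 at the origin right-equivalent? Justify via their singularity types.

The Hessian of f at 0 has rank 1. Corank 1: A-series; mu = 3 gives A_3. The Hessian of g at 0 has rank 0. Corank 2; j^3 = (x - 3*y)^3 is a perfect cube, so E-series; the 4-jet and mu = 7 give E_7. f is A_3 but g is E_7, hence not right-equivalent.

No.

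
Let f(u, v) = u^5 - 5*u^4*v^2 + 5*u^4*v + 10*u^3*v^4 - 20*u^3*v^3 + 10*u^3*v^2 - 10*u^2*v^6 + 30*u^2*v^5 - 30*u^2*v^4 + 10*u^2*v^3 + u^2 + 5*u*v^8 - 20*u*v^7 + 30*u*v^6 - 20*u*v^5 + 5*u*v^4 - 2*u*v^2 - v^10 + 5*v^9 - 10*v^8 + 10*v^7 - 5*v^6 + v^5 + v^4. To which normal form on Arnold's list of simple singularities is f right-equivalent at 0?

A4

The Hessian of f at 0 has rank 1. Corank 1: A-series; mu = 4 gives A_4.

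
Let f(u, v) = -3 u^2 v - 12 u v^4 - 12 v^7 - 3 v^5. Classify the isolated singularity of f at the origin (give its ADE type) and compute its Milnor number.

Type D_6, Milnor number mu = 6.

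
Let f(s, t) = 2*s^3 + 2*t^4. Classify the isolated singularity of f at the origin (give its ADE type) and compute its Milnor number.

Type E_{6}, Milnor number mu = 6.

The Hessian of f at 0 has rank 0. Corank 2; j^3 = 2*s^3 is a perfect cube, so E-series; the 4-jet and mu = 6 give E_6.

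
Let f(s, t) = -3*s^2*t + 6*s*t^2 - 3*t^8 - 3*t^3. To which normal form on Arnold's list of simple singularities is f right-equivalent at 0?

D_9

The Hessian of f at 0 has rank 0. Corank 2; j^3 = -3*t*(s - t)^2 has shape L^2 M (L != M), so D-series; mu = 9 gives D_9.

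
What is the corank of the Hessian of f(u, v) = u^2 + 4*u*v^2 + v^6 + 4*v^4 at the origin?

1

The Hessian at 0 is [[2, 0], [0, 0]] of rank 1; hence corank 1.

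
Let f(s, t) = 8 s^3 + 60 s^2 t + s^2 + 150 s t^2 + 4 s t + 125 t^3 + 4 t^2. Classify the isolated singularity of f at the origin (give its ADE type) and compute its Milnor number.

Type A2, Milnor number mu = 2.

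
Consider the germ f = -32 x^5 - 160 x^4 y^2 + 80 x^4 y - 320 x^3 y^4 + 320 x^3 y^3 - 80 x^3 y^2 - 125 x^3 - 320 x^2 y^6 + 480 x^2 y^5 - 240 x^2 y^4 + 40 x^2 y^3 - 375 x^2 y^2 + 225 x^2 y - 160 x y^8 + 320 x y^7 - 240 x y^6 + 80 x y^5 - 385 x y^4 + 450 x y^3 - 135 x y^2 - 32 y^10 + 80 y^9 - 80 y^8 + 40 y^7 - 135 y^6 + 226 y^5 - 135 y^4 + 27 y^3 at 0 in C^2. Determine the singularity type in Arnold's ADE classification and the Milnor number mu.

Type E_{8}, Milnor number mu = 8.

The Hessian of f at 0 has rank 0. Corank 2; j^3 = -(5*x - 3*y)^3 is a perfect cube, so E-series; the 5-jet and mu = 8 give E_8.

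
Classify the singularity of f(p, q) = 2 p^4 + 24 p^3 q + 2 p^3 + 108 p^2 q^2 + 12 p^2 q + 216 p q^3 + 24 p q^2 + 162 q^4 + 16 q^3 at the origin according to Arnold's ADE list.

The Hessian of f at 0 has rank 0. Corank 2; j^3 = 2*(p + 2*q)^3 is a perfect cube, so E-series; the 4-jet and mu = 6 give E_6.

E_6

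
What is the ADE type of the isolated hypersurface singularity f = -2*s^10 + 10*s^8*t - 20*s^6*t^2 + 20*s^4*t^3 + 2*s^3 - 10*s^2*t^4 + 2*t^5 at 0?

E_8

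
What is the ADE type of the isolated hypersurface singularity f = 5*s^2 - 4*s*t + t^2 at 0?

The Hessian of f at 0 is [[10, -4], [-4, 2]] with rank 2, so corank 0. A Groebner basis of the Jacobian ideal J(f) in C{s,t} is {s, t}; counting standard monomials gives mu = 1. Corank 0: nondegenerate Morse point, so A_1.

A_1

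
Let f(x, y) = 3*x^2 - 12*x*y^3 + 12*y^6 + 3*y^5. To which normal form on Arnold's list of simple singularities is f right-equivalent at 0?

A4

The Hessian of f at 0 is [[6, 0], [0, 0]] with rank 1, so corank 1. A Groebner basis of the Jacobian ideal J(f) in C{x,y} is {-x/2 + y^3, x^2, x*y}; counting standard monomials gives mu = 4. Corank 1: A-series; mu = 4 gives A_4.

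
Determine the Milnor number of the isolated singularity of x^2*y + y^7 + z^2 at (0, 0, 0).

8

The Hessian of f at 0 is [[0, 0, 0], [0, 0, 0], [0, 0, 2]] with rank 1, so corank 2. A Groebner basis of the Jacobian ideal J(f) in C{x,y,z} is {x^2/7 + y^6, x^3, x*y, z}; counting standard monomials gives mu = 8. Corank 2; j^3 = x^2*y has shape L^2 M (L != M), so D-series; mu = 8 gives D_8.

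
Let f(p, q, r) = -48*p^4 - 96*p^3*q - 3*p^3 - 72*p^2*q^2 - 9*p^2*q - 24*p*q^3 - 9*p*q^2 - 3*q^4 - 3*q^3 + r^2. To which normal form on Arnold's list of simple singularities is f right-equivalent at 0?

E_{6}

The Hessian of f at 0 is [[0, 0, 0], [0, 0, 0], [0, 0, 2]] with rank 1, so corank 2. A Groebner basis of the Jacobian ideal J(f) in C{p,q,r} is {q^4, p*q^2 + 5*q^3/6, p^2 + 2*p*q + q^2, r}; counting standard monomials gives mu = 6. Corank 2; j^3 = -3*(p + q)^3 is a perfect cube, so E-series; the 4-jet and mu = 6 give E_6.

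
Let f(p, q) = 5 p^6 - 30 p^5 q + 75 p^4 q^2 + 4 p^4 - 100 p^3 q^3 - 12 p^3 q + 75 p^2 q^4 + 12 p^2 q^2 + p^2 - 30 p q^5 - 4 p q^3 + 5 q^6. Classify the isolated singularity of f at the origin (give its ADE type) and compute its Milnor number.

The Hessian of f at 0 has rank 1. Corank 1: A-series; mu = 5 gives A_5.

Type A_5, Milnor number mu = 5.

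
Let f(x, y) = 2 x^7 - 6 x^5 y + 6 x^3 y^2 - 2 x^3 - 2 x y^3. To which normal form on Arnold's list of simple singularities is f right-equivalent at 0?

E_7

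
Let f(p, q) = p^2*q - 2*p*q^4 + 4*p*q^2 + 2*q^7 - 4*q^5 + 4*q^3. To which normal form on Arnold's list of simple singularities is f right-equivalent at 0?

The Hessian of f at 0 is [[0, 0], [0, 0]] with rank 0, so corank 2. A Groebner basis of the Jacobian ideal J(f) in C{p,q} is {p^2/6 + p*q^3 + 8*p*q/3 + 14*q^2/3, -p*q + q^4 - 2*q^2, p^3 - 12*p*q^2 - 16*q^3, p^2*q + 4*p*q^2 + 4*q^3}; counting standard monomials gives mu = 8. Corank 2; j^3 = q*(p + 2*q)^2 has shape L^2 M (L != M), so D-series; mu = 8 gives D_8.

D_8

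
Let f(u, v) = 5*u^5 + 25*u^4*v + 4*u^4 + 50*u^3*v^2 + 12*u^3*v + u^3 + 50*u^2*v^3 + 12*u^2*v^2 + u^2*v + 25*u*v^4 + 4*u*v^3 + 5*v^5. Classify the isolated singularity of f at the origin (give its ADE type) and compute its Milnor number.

Type D_{6}, Milnor number mu = 6.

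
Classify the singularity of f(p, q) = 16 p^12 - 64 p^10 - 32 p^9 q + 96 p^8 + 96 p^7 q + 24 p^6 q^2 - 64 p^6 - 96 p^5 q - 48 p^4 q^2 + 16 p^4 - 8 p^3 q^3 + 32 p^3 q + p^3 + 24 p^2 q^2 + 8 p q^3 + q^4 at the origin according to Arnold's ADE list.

E_6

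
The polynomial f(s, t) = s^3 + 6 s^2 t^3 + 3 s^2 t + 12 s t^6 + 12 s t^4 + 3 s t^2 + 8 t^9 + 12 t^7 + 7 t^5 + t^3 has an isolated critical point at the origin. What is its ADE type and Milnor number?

Type E8, Milnor number mu = 8.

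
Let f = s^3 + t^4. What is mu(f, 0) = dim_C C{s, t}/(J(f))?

The Hessian of f at 0 has rank 0. Corank 2; j^3 = s^3 is a perfect cube, so E-series; the 4-jet and mu = 6 give E_6.

6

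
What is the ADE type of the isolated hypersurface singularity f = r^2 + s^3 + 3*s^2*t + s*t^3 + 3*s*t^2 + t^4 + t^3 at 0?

E7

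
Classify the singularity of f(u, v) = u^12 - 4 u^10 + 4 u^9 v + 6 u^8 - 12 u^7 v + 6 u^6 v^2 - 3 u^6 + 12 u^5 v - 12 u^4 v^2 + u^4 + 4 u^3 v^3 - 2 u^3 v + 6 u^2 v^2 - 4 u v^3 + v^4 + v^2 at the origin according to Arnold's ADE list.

A3

The Hessian of f at 0 is [[0, 0], [0, 2]] with rank 1, so corank 1. A Groebner basis of the Jacobian ideal J(f) in C{u,v} is {u^3, v}; counting standard monomials gives mu = 3. Corank 1: A-series; mu = 3 gives A_3.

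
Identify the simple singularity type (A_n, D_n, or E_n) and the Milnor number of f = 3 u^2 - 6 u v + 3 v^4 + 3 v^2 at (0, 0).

The Hessian of f at 0 has rank 1. Corank 1: A-series; mu = 3 gives A_3.

Type A_3, Milnor number mu = 3.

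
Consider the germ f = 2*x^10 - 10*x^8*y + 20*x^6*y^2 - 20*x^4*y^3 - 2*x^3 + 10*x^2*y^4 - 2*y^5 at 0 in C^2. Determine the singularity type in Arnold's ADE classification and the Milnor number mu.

The Hessian of f at 0 has rank 0. Corank 2; j^3 = -2*x^3 is a perfect cube, so E-series; the 5-jet and mu = 8 give E_8.

Type E8, Milnor number mu = 8.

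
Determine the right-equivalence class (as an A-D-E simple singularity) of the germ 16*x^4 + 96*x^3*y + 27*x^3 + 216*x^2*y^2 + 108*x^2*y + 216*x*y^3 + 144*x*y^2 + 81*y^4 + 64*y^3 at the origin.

E6

The Hessian of f at 0 has rank 0. Corank 2; j^3 = (3*x + 4*y)^3 is a perfect cube, so E-series; the 4-jet and mu = 6 give E_6.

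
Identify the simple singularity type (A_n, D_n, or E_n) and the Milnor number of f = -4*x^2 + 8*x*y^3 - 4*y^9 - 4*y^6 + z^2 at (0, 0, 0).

Type A8, Milnor number mu = 8.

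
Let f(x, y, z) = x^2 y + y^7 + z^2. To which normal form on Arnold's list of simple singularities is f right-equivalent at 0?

D8

The Hessian of f at 0 has rank 1. Corank 2; j^3 = x^2*y has shape L^2 M (L != M), so D-series; mu = 8 gives D_8.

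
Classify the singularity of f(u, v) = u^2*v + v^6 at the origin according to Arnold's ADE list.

The Hessian of f at 0 is [[0, 0], [0, 0]] with rank 0, so corank 2. A Groebner basis of the Jacobian ideal J(f) in C{u,v} is {u^2/6 + v^5, u^3, u*v}; counting standard monomials gives mu = 7. Corank 2; j^3 = u^2*v has shape L^2 M (L != M), so D-series; mu = 7 gives D_7.

D_{7}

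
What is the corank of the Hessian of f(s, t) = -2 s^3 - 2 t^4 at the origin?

The Hessian at 0 is [[0, 0], [0, 0]] of rank 0; hence corank 2.

2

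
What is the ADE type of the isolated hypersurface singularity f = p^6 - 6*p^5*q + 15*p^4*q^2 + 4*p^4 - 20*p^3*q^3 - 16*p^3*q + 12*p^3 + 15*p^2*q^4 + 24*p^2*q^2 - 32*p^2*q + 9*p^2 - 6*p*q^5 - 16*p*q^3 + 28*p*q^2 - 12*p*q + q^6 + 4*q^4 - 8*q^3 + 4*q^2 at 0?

A_{5}

The Hessian of f at 0 is [[18, -12], [-12, 8]] with rank 1, so corank 1. A Groebner basis of the Jacobian ideal J(f) in C{p,q} is {p*q^2 + 54*p*q - 405*p/4 - 87*q^2/2 + 135*q/2, 135*p*q/2 - 243*p/2 + q^3 - 54*q^2 + 81*q, p^2 - 2*p*q + 3*p/2 + q^2 - q}; counting standard monomials gives mu = 5. Corank 1: A-series; mu = 5 gives A_5.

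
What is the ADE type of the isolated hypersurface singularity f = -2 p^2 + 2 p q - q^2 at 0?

A_1

The Hessian of f at 0 is [[-4, 2], [2, -2]] with rank 2, so corank 0. A Groebner basis of the Jacobian ideal J(f) in C{p,q} is {p, q}; counting standard monomials gives mu = 1. Corank 0: nondegenerate Morse point, so A_1.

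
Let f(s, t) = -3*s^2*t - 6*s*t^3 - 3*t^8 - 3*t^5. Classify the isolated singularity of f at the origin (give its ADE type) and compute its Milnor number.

Type D_9, Milnor number mu = 9.

The Hessian of f at 0 has rank 0. Corank 2; j^3 = -3*s^2*t has shape L^2 M (L != M), so D-series; mu = 9 gives D_9.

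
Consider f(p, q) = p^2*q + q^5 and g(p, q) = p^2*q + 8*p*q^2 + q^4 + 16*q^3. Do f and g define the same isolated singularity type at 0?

No.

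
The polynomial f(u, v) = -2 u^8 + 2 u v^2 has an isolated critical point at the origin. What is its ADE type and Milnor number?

The Hessian of f at 0 has rank 0. Corank 2; j^3 = 2*u*v^2 has shape L^2 M (L != M), so D-series; mu = 9 gives D_9.

Type D_{9}, Milnor number mu = 9.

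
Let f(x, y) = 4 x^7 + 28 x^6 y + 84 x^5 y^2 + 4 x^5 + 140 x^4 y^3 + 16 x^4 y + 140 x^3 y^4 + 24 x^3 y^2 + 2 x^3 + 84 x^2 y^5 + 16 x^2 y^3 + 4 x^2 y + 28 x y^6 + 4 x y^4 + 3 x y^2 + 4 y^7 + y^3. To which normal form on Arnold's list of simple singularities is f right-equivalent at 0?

D_{4}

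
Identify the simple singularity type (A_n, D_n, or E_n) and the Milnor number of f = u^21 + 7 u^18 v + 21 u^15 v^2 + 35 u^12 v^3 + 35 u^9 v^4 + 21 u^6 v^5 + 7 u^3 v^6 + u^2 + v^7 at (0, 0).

Type A_{6}, Milnor number mu = 6.

The Hessian of f at 0 has rank 1. Corank 1: A-series; mu = 6 gives A_6.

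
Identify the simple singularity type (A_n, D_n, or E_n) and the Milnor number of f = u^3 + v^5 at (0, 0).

Type E_8, Milnor number mu = 8.

The Hessian of f at 0 is [[0, 0], [0, 0]] with rank 0, so corank 2. A Groebner basis of the Jacobian ideal J(f) in C{u,v} is {v^4, u^2}; counting standard monomials gives mu = 8. Corank 2; j^3 = u^3 is a perfect cube, so E-series; the 5-jet and mu = 8 give E_8.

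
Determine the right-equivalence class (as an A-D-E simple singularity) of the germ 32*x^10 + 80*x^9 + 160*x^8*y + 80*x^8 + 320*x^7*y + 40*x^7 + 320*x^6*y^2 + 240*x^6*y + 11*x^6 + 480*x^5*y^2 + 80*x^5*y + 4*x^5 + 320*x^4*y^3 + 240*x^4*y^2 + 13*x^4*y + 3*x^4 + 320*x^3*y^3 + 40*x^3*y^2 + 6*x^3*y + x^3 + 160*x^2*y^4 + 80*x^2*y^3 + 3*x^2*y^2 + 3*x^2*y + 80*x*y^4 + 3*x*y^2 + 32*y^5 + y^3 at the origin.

The Hessian of f at 0 has rank 0. Corank 2; j^3 = (x + y)^3 is a perfect cube, so E-series; the 5-jet and mu = 8 give E_8.

E_8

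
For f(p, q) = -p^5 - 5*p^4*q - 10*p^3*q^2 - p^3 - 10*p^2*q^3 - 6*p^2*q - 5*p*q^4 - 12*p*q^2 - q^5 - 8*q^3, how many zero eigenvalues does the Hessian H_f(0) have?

2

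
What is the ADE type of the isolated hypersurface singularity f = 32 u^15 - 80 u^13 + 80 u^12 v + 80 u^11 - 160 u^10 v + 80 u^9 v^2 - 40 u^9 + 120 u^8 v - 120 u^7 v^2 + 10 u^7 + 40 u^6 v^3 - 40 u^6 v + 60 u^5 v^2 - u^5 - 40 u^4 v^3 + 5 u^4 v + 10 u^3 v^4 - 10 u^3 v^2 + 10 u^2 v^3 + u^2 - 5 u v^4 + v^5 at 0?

A_{4}

The Hessian of f at 0 has rank 1. Corank 1: A-series; mu = 4 gives A_4.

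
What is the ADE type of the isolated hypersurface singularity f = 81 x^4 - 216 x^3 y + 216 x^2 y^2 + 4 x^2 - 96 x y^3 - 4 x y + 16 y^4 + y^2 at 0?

The Hessian of f at 0 is [[8, -4], [-4, 2]] with rank 1, so corank 1. A Groebner basis of the Jacobian ideal J(f) in C{x,y} is {y^3, x - y/2}; counting standard monomials gives mu = 3. Corank 1: A-series; mu = 3 gives A_3.

A_{3}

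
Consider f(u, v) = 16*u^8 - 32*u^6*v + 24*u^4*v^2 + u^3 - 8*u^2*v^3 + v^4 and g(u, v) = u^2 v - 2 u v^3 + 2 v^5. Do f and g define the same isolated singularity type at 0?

No.

The Hessian of f at 0 has rank 0. Corank 2; j^3 = u^3 is a perfect cube, so E-series; the 4-jet and mu = 6 give E_6. The Hessian of g at 0 has rank 0. Corank 2; j^3 = u^2*v has shape L^2 M (L != M), so D-series; mu = 6 gives D_6. f is E_6 but g is D_6, hence not right-equivalent.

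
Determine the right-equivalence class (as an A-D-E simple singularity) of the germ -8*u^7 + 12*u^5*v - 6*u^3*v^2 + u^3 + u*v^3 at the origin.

E_7

The Hessian of f at 0 has rank 0. Corank 2; j^3 = u^3 is a perfect cube, so E-series; the 4-jet and mu = 7 give E_7.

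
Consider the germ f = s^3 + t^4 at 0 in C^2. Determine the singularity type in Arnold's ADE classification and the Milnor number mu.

Type E6, Milnor number mu = 6.

The Hessian of f at 0 has rank 0. Corank 2; j^3 = s^3 is a perfect cube, so E-series; the 4-jet and mu = 6 give E_6.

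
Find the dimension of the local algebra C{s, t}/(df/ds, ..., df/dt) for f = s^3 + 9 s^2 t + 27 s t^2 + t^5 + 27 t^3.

8

The Hessian of f at 0 has rank 0. Corank 2; j^3 = (s + 3*t)^3 is a perfect cube, so E-series; the 5-jet and mu = 8 give E_8.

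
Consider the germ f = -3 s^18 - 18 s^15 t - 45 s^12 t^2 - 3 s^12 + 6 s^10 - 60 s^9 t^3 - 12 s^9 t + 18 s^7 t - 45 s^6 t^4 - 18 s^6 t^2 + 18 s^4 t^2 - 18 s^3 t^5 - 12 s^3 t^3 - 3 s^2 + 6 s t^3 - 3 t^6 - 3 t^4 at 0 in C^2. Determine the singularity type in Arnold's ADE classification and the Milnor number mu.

The Hessian of f at 0 has rank 1. Corank 1: A-series; mu = 3 gives A_3.

Type A_{3}, Milnor number mu = 3.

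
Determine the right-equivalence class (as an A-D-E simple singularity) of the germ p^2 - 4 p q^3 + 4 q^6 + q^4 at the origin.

The Hessian of f at 0 has rank 1. Corank 1: A-series; mu = 3 gives A_3.

A_3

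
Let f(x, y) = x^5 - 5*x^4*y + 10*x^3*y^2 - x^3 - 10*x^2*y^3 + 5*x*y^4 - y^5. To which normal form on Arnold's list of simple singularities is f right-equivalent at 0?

E_8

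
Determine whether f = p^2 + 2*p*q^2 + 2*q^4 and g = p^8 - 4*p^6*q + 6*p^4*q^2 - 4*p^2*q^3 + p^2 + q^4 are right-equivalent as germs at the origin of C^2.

The Hessian of f at 0 has rank 1. Corank 1: A-series; mu = 3 gives A_3. The Hessian of g at 0 has rank 1. Corank 1: A-series; mu = 3 gives A_3. Both have type A_3, hence right-equivalent.

Yes.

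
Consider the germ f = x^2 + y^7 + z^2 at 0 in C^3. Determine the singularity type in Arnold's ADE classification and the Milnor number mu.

Type A_{6}, Milnor number mu = 6.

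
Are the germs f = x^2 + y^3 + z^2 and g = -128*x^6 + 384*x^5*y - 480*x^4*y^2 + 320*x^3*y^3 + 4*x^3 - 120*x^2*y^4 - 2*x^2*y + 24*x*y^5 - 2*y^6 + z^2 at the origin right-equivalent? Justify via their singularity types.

No.

The Hessian of f at 0 is [[2, 0, 0], [0, 0, 0], [0, 0, 2]] with rank 2, so corank 1. A Groebner basis of the Jacobian ideal J(f) in C{x,y,z} is {y^2, x, z}; counting standard monomials gives mu = 2. Corank 1: A-series; mu = 2 gives A_2. The Hessian of g at 0 is [[0, 0, 0], [0, 0, 0], [0, 0, 2]] with rank 1, so corank 2. A Groebner basis of the Jacobian ideal J(g) in C{x,y,z} is {x*y/12 + y^5, x*y^2, x^2 - x*y/2, z}; counting standard monomials gives mu = 7. Corank 2; j^3 = 2*x^2*(2*x - y) has shape L^2 M (L != M), so D-series; mu = 7 gives D_7. f is A_2 but g is D_7, hence not right-equivalent.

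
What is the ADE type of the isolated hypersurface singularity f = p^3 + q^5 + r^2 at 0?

E_8

The Hessian of f at 0 has rank 1. Corank 2; j^3 = p^3 is a perfect cube, so E-series; the 5-jet and mu = 8 give E_8.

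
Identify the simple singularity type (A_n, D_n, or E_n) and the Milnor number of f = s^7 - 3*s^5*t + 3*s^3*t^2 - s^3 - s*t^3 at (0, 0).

The Hessian of f at 0 has rank 0. Corank 2; j^3 = -s^3 is a perfect cube, so E-series; the 4-jet and mu = 7 give E_7.

Type E_{7}, Milnor number mu = 7.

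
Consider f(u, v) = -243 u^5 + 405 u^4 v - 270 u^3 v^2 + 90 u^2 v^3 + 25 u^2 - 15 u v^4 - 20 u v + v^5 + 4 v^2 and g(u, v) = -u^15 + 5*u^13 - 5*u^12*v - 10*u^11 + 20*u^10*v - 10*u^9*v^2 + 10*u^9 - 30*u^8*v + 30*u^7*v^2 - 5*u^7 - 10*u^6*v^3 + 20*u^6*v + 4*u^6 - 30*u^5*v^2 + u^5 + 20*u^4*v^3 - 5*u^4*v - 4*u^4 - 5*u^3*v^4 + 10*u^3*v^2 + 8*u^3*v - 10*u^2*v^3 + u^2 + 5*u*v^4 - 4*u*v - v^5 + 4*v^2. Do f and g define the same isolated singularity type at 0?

Yes.

The Hessian of f at 0 is [[50, -20], [-20, 8]] with rank 1, so corank 1. A Groebner basis of the Jacobian ideal J(f) in C{u,v} is {v^4, u - 2*v/5}; counting standard monomials gives mu = 4. Corank 1: A-series; mu = 4 gives A_4. The Hessian of g at 0 is [[2, -4], [-4, 8]] with rank 1, so corank 1. A Groebner basis of the Jacobian ideal J(g) in C{u,v} is {-u/16 + v^3 + v/8, u^2 - 4*v^2, u*v - 2*v^2}; counting standard monomials gives mu = 4. Corank 1: A-series; mu = 4 gives A_4. Both have type A_4, hence right-equivalent.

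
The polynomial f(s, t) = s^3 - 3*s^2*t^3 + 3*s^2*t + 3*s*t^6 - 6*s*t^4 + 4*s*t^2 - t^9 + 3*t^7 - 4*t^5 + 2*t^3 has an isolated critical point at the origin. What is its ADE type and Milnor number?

The Hessian of f at 0 has rank 0. Corank 2; j^3 = (s + t)*(s^2 + 2*s*t + 2*t^2) splits into three distinct lines over C (the quadratic factor has nonzero discriminant), so D_4.

Type D_4, Milnor number mu = 4.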